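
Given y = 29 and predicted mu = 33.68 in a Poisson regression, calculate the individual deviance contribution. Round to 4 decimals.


First: ln(29/33.68) = -0.149608.
Then: 29 * -0.149608 = -4.338632.
y - mu = 29 - 33.68 = -4.68.
D = 2(-4.338632 - -4.68) = 0.682736, which rounds to 0.6827.

0.6827


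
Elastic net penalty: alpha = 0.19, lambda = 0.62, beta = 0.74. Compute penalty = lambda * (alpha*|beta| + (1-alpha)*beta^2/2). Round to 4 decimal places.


Compute:
L1 = 0.19 * 0.74 = 0.1406.
L2 = 0.81 * 0.74^2 / 2 = 0.2218.
Penalty = 0.62 * (0.1406 + 0.2218) = 0.2247.

0.2247


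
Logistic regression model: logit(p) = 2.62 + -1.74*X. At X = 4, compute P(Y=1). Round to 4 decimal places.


Compute z = 2.62 + (-1.74)(4) = -4.3400.
exp(-z) = 76.7075.
P = 1/(1 + 76.7075) = 0.0129.

0.0129


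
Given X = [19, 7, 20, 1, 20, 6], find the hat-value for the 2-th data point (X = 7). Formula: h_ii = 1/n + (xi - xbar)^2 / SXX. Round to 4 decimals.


Mean of X: xbar = 12.1667.
SXX = 358.8333.
For X = 7: h = 1/6 + (7 - 12.1667)^2/358.8333 = 0.2411.

0.2411


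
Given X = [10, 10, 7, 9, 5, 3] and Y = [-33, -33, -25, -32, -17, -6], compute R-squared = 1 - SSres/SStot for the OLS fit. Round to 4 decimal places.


Fit the OLS line: b0 = 3.2258, b1 = -3.7581.
SSres = 15.5806.
SStot = 599.3333.
R^2 = 1 - 15.5806/599.3333 = 0.9740.

0.9740


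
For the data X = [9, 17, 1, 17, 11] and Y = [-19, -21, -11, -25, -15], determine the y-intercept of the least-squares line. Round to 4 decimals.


Compute b1 = -0.7273 from the OLS formula.
With xbar = 11.0000 and ybar = -18.2000, the intercept is:
b0 = -18.2000 - -0.7273 * 11.0000 = -10.2000.

-10.2000


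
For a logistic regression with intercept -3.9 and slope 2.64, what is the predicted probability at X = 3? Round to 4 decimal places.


Linear predictor: z = -3.9 + 2.64 * 3 = 4.0200.
P = 1/(1 + exp(-4.0200)) = 1/(1 + 0.0180) = 0.9824.

0.9824


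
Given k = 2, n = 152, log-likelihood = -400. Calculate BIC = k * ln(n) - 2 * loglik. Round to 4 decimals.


Compute k*ln(n) = 2*ln(152) = 2*5.023881 = 10.047762.
Then -2*loglik = 800.
BIC = 10.047762 + 800 = 810.047762, which rounds to 810.0478.

810.0478


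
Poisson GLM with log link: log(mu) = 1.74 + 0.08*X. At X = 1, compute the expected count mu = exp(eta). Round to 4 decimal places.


Linear predictor: eta = 1.74 + (0.08)(1) = 1.8200.
Expected count: mu = exp(1.8200) = 6.1719.

6.1719


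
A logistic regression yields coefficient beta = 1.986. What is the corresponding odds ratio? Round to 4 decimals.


Odds ratio = exp(beta) = exp(1.986).
= 7.2863.

7.2863


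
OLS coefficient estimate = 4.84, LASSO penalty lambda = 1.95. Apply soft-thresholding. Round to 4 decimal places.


Absolute value: |4.84| = 4.84.
Compare to lambda = 1.95.
Since |beta| > lambda, coefficient = sign(beta)*(|beta| - lambda) = 2.8900.

2.8900


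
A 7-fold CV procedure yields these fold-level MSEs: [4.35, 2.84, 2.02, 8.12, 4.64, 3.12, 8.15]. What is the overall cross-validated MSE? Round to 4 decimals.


Total MSE across folds = 33.2400.
CV-MSE = 33.2400/7 = 4.7486.

4.7486


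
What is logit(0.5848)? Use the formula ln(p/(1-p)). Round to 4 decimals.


Compute the odds: 0.5848/0.4152 = 1.4085.
Take the natural log: ln(1.4085) = 0.3425.

0.3425


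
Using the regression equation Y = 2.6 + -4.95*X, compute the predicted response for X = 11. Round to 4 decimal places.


Substitute X = 11 into the equation:
Y = 2.6 + -4.95 * 11 = 2.6 + -54.4500 = -51.8500.

-51.8500


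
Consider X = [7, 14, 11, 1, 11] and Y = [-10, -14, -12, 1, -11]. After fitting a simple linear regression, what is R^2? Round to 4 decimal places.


After computing the OLS fit (b0=0.6825, b1=-1.1230):
SSres = 11.6746, SStot = 138.8000.
R^2 = 1 - 11.6746/138.8000 = 0.9159.

0.9159


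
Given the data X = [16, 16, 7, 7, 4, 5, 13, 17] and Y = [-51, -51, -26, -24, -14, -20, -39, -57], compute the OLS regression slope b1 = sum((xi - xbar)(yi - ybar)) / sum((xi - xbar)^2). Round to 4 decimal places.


The sample means are xbar = 10.6250 and ybar = -35.2500.
Compute S_xx = 205.8750 and S_xy = -617.7500.
Slope b1 = S_xy / S_xx = -617.7500 / 205.8750 = -3.0006.

-3.0006


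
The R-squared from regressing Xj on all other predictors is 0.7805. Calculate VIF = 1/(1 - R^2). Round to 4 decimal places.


VIF = 1 / (1 - 0.7805).
= 1 / 0.2195 = 4.5558.

4.5558


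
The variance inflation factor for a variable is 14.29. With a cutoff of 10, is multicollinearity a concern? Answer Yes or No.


Check: VIF = 14.29 vs threshold = 10.
Since 14.29 >= 10, the answer is Yes.

Yes


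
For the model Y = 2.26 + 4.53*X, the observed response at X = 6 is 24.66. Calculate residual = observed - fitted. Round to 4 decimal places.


Compute yhat = 2.26 + (4.53)(6) = 29.4400.
Residual = actual - predicted = 24.66 - 29.4400 = -4.7800.

-4.7800


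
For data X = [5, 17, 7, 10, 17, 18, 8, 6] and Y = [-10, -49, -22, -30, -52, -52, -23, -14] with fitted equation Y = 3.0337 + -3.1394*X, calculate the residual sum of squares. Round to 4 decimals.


For each point, residual = actual - predicted.
Residuals: [2.6633, 1.3361, -3.0579, -1.6397, -1.6639, 1.4755, -0.9185, 1.8027].
Sum of squared residuals = 29.9567.

29.9567


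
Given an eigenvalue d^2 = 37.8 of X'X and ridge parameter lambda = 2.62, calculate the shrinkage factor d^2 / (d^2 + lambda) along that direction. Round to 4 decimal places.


d^2 + lambda = 37.8 + 2.62 = 40.4200.
Shrinkage factor = 37.8/40.4200 = 0.9352.

0.9352


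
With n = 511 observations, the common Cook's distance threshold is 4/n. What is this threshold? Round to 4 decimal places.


Cook's distance cutoff = 4/n = 4/511.
= 0.0078.

0.0078


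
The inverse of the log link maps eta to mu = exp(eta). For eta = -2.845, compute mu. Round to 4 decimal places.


Apply the inverse link:
mu = e^-2.845 = 0.0581.

0.0581


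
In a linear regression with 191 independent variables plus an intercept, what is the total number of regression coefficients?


Each predictor gets one coefficient, plus one intercept.
Total parameters = 191 + 1 = 192.

192


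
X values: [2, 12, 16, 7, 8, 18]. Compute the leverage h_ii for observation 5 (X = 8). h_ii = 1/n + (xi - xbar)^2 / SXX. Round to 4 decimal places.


Mean of X: xbar = 10.5000.
SXX = 179.5000.
For X = 8: h = 1/6 + (8 - 10.5000)^2/179.5000 = 0.2015.

0.2015


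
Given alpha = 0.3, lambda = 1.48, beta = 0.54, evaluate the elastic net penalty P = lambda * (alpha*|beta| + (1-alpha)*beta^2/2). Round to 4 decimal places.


Compute:
L1 = 0.3 * 0.54 = 0.1620.
L2 = 0.7 * 0.54^2 / 2 = 0.1021.
Penalty = 1.48 * (0.1620 + 0.1021) = 0.3908.

0.3908


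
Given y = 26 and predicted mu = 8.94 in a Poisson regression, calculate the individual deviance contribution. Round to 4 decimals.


Compute y*ln(y/mu) = 26*ln(26/8.94) = 26*1.067561 = 27.756586.
y - mu = 17.06.
D = 2*(27.756586 - (17.06)) = 21.393172, which rounds to 21.3932.

21.3932


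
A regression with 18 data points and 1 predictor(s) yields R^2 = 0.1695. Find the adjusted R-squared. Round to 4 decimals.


Using the formula:
(1 - 0.1695) = 0.8305.
Multiply by 17/16: 0.8305 * 17 = 14.1185, then 14.1185 / 16 = 0.8824.
Adj R^2 = 1 - 0.8824 = 0.1176.

0.1176


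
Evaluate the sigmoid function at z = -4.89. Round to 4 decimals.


First, exp(4.8900) = 132.9536.
Then sigma(z) = 1/(1 + 132.9536) = 0.0075.

0.0075


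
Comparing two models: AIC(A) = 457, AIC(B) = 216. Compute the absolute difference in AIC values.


|AIC_A - AIC_B| = |457 - 216| = 241.
Model B is preferred (lower AIC).

241


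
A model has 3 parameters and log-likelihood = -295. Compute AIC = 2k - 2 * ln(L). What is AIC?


Compute:
2k = 2*3 = 6.
-2*loglik = -2*(-295) = 590.
AIC = 6 + 590 = 596.

596


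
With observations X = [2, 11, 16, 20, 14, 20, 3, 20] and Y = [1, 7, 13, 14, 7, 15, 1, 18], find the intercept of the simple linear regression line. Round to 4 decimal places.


The slope is b1 = 0.8414.
Sample means are xbar = 13.2500 and ybar = 9.5000.
Intercept: b0 = 9.5000 - (0.8414)(13.2500) = -1.6488.

-1.6488


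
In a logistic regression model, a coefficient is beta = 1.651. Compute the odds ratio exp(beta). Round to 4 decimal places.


Odds ratio = exp(beta) = exp(1.651).
= 5.2122.

5.2122


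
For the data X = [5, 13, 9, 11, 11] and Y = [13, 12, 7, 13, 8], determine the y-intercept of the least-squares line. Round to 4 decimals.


First find the slope: b1 = -0.1196.
Means: xbar = 9.8000, ybar = 10.6000.
b0 = ybar - b1 * xbar = 10.6000 - -0.1196 * 9.8000 = 11.7717.

11.7717


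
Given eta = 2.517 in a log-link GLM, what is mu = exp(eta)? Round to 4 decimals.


mu = exp(eta) = exp(2.517).
= 12.3914.

12.3914


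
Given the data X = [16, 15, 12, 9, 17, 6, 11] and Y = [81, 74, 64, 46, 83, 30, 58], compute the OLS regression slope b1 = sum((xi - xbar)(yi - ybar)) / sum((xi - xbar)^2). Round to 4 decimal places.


Calculate xbar = 12.2857, ybar = 62.2857.
S_xx = 95.4286, S_xy = 460.4286.
Using b1 = S_xy / S_xx = 460.4286 / 95.4286, we get b1 = 4.8249.

4.8249


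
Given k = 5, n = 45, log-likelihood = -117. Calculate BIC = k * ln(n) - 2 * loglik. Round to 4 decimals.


ln(45) = 3.806662.
k * ln(n) = 5 * 3.806662 = 19.033310.
-2L = 234.
BIC = 19.033310 + 234 = 253.033310, which rounds to 253.0333.

253.0333


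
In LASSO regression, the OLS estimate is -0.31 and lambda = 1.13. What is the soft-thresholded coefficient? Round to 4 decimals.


Check: |-0.31| = 0.31 vs lambda = 1.13.
Since |beta| <= lambda, the coefficient is set to 0.
Soft-thresholded coefficient = 0.0000.

0.0000


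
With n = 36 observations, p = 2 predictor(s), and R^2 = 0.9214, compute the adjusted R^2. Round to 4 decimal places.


Plug in: Adj R^2 = 1 - (1 - 0.9214) * 35/33.
= 1 - 0.0786 * 35/33
= 1 - 2.7510 / 33
= 1 - 0.0834 = 0.9166.

0.9166


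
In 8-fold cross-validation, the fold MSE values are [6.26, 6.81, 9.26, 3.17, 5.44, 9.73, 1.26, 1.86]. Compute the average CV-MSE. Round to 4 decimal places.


Sum of fold MSEs = 43.7900.
Average = 43.7900 / 8 = 5.4738.

5.4738


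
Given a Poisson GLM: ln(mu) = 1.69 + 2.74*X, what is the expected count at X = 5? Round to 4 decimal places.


Linear predictor: eta = 1.69 + (2.74)(5) = 15.3900.
Expected count: mu = exp(15.3900) = 4828275.8740.

4828275.8740


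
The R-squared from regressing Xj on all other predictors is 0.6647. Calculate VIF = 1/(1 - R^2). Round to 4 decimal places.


VIF = 1 / (1 - 0.6647).
= 1 / 0.3353 = 2.9824.

2.9824


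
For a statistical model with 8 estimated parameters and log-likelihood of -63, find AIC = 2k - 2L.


AIC = 2*8 - 2*(-63).
= 16 + 126 = 142.

142


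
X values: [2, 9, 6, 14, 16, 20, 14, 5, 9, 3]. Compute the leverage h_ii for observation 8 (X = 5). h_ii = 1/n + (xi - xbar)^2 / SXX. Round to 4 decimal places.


Mean of X: xbar = 9.8000.
SXX = 323.6000.
For X = 5: h = 1/10 + (5 - 9.8000)^2/323.6000 = 0.1712.

0.1712


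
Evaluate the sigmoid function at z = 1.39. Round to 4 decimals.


exp(-1.3900) = 0.2491.
1 + exp(-z) = 1.2491.
sigmoid = 1/1.2491 = 0.8006.

0.8006


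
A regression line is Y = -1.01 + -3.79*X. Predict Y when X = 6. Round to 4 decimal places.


Substitute X = 6 into the equation:
Y = -1.01 + -3.79 * 6 = -1.01 + -22.7400 = -23.7500.

-23.7500


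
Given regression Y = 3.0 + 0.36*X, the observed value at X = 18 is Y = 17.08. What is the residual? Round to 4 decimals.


Predicted = 3.0 + 0.36 * 18 = 9.4800.
Residual = 17.08 - 9.4800 = 7.6000.

7.6000


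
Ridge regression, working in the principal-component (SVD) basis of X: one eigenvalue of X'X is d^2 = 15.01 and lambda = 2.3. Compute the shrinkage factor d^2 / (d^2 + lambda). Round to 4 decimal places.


Compute the denominator: 15.01 + 2.3 = 17.3100.
Shrinkage factor = 15.01 / 17.3100 = 0.8671.

0.8671


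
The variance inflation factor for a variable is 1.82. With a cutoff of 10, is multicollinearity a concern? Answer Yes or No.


The threshold is 10.
VIF = 1.82 is < 10.
Multicollinearity indication: No.

No


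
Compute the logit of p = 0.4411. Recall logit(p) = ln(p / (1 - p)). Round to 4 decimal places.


The odds are p/(1-p) = 0.4411 / 0.5589 = 0.7892.
logit(p) = ln(0.7892) = -0.2367.

-0.2367


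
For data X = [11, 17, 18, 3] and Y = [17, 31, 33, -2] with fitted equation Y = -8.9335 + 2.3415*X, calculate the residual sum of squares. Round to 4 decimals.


Predicted values from Y = -8.9335 + 2.3415*X.
Residuals: [0.1770, 0.1280, -0.2135, -0.0910].
SSres = 0.1016.

0.1016


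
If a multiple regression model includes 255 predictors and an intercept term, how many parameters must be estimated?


Total coefficients = number of predictors + 1 (for the intercept).
= 255 + 1 = 256.

256


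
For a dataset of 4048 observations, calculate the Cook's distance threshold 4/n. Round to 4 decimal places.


Using the rule of thumb:
Threshold = 4 / 4048 = 0.0010.

0.0010


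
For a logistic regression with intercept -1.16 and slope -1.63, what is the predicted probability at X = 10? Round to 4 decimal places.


z = -1.16 + -1.63 * 10 = -17.4600.
Sigmoid: P = 1 / (1 + exp(17.4600)) = 0.0000.

0.0000


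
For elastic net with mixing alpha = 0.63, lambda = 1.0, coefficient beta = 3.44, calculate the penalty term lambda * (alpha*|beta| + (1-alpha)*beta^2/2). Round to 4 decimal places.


Compute:
L1 = 0.63 * 3.44 = 2.1672.
L2 = 0.37 * 3.44^2 / 2 = 2.1892.
Penalty = 1.0 * (2.1672 + 2.1892) = 4.3564.

4.3564


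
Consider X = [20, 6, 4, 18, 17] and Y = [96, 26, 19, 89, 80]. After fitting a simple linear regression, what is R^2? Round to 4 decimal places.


Fit the OLS line: b0 = -2.0545, b1 = 4.9273.
SSres = 12.8364.
SStot = 5354.0000.
R^2 = 1 - 12.8364/5354.0000 = 0.9976.

0.9976


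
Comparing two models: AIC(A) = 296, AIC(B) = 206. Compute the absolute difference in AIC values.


Absolute difference = |296 - 206| = 90.
The model with lower AIC (B) is preferred.

90


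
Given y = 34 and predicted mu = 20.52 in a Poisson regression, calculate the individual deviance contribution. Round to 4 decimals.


First: ln(34/20.52) = 0.504961.
Then: 34 * 0.504961 = 17.168674.
y - mu = 34 - 20.52 = 13.48.
D = 2(17.168674 - 13.48) = 7.377348, which rounds to 7.3773.

7.3773


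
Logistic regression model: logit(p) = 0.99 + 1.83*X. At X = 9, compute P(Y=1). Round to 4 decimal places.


z = 0.99 + 1.83 * 9 = 17.4600.
Sigmoid: P = 1 / (1 + exp(-17.4600)) = 1.0000.

1.0000


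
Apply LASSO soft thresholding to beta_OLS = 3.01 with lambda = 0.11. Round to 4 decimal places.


Absolute value: |3.01| = 3.01.
Compare to lambda = 0.11.
Since |beta| > lambda, coefficient = sign(beta)*(|beta| - lambda) = 2.9000.

2.9000


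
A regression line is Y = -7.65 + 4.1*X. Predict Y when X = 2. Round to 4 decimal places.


Plug X = 2 into Y = -7.65 + 4.1*X:
Y = -7.65 + 8.2000 = 0.5500.

0.5500


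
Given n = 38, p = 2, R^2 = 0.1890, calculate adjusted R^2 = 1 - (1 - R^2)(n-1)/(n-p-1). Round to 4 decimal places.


Adjusted R^2 = 1 - (1 - R^2) * (n-1)/(n-p-1).
(1 - R^2) = 0.8110.
(n-1)/(n-p-1) = 37/35.
(1 - R^2) * (n-1) = 0.8110 * 37 = 30.0070.
Divide by (n-p-1): 30.0070 / 35 = 0.8573.
Adj R^2 = 1 - 0.8573 = 0.1427.

0.1427


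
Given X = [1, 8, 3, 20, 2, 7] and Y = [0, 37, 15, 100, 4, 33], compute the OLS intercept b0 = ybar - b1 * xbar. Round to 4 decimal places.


First find the slope: b1 = 5.2201.
Means: xbar = 6.8333, ybar = 31.5000.
b0 = ybar - b1 * xbar = 31.5000 - 5.2201 * 6.8333 = -4.1708.

-4.1708


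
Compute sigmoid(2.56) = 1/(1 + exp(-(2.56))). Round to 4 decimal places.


exp(-2.5600) = 0.0773.
1 + exp(-z) = 1.0773.
sigmoid = 1/1.0773 = 0.9282.

0.9282


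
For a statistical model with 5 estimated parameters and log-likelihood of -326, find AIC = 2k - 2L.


AIC = 2*5 - 2*(-326).
= 10 + 652 = 662.

662


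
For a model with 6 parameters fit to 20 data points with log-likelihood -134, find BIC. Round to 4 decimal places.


Compute k*ln(n) = 6*ln(20) = 6*2.995732 = 17.974392.
Then -2*loglik = 268.
BIC = 17.974392 + 268 = 285.974392, which rounds to 285.9744.

285.9744


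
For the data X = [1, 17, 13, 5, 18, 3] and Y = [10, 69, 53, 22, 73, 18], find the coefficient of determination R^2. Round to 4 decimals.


The fitted line is Y = 5.5747 + 3.7114*X.
SSres = 7.8923, SStot = 3802.8333.
R^2 = 1 - SSres/SStot = 0.9979.

0.9979


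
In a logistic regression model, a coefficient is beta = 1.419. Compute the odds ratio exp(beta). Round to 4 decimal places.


The odds ratio is computed as:
OR = e^(1.419) = 4.1330.

4.1330


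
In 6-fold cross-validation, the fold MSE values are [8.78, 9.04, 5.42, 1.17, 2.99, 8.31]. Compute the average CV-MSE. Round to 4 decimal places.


Add all fold MSEs: 35.7100.
Divide by k = 6: 35.7100/6 = 5.9517.

5.9517


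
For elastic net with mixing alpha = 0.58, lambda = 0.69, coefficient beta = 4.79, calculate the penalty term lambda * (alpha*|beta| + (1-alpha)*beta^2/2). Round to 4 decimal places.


L1 component = 0.58 * |4.79| = 2.7782.
L2 component = 0.42 * 4.79^2 / 2 = 4.8183.
Penalty = 0.69 * (2.7782 + 4.8183) = 0.69 * 7.5965 = 5.2416.

5.2416


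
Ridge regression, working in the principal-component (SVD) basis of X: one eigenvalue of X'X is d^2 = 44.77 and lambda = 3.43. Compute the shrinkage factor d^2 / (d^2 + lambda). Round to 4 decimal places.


Denominator = d^2 + lambda = 44.77 + 3.43 = 48.2000.
Shrinkage = 44.77 / 48.2000 = 0.9288.

0.9288


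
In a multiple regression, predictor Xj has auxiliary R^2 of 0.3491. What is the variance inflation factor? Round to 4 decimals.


Denominator: 1 - 0.3491 = 0.6509.
VIF = 1 / 0.6509 = 1.5363.

1.5363


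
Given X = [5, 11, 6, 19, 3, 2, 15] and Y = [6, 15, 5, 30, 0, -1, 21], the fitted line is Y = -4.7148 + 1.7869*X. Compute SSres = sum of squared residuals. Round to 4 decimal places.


Predicted values from Y = -4.7148 + 1.7869*X.
Residuals: [1.7803, 0.0589, -1.0066, 0.7637, -0.6459, 0.1410, -1.0887].
SSres = 6.3918.

6.3918


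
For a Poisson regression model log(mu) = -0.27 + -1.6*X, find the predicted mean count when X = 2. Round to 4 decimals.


Compute eta = -0.27 + -1.6 * 2 = -3.4700.
Apply inverse link: mu = e^-3.4700 = 0.0311.

0.0311


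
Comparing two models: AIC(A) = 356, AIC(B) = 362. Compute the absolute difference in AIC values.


Absolute difference = |356 - 362| = 6.
The model with lower AIC (A) is preferred.

6


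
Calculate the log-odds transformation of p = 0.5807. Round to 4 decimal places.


1 - p = 0.4193.
p/(1-p) = 1.3849.
logit = ln(1.3849) = 0.3256.

0.3256


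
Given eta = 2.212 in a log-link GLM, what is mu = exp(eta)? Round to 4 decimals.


mu = exp(eta) = exp(2.212).
= 9.1340.

9.1340


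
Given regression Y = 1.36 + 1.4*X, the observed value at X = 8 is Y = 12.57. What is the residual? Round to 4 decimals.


Compute yhat = 1.36 + (1.4)(8) = 12.5600.
Residual = actual - predicted = 12.57 - 12.5600 = 0.0100.

0.0100


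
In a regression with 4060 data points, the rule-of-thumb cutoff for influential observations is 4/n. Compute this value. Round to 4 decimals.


Cook's distance cutoff = 4/n = 4/4060.
= 0.0010.

0.0010


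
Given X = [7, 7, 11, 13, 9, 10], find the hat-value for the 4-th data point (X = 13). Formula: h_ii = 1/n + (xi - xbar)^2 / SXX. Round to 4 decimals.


n = 6, xbar = 9.5000.
SXX = sum((xi - xbar)^2) = 27.5000.
h = 1/6 + (13 - 9.5000)^2 / 27.5000 = 0.6121.

0.6121


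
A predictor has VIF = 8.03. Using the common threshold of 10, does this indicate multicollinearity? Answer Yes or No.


Check: VIF = 8.03 vs threshold = 10.
Since 8.03 < 10, the answer is No.

No


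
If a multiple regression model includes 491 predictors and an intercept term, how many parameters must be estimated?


Each predictor gets one coefficient, plus one intercept.
Total parameters = 491 + 1 = 492.

492


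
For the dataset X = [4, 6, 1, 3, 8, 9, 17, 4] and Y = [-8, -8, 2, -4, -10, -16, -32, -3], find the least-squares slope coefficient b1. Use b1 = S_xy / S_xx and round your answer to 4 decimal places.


The sample means are xbar = 6.5000 and ybar = -9.8750.
Compute S_xx = 174.0000 and S_xy = -356.5000.
Slope b1 = S_xy / S_xx = -356.5000 / 174.0000 = -2.0489.

-2.0489


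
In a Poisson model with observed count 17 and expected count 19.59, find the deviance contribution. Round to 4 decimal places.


First: ln(17/19.59) = -0.141806.
Then: 17 * -0.141806 = -2.410702.
y - mu = 17 - 19.59 = -2.59.
D = 2(-2.410702 - -2.59) = 0.358596, which rounds to 0.3586.

0.3586


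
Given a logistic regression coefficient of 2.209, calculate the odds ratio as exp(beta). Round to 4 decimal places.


The odds ratio is computed as:
OR = e^(2.209) = 9.1066.

9.1066


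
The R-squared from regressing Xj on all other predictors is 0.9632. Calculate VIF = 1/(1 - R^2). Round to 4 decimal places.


Denominator: 1 - 0.9632 = 0.0368.
VIF = 1 / 0.0368 = 27.1739.

27.1739


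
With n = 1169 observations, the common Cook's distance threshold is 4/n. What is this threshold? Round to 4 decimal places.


Using the rule of thumb:
Threshold = 4 / 1169 = 0.0034.

0.0034


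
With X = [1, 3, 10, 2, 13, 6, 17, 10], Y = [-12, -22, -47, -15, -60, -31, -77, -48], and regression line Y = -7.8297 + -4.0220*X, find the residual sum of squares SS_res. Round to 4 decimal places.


For each point, residual = actual - predicted.
Residuals: [-0.1483, -2.1043, 1.0497, 0.8737, 0.1157, 0.9617, -0.7963, 0.0497].
Sum of squared residuals = 7.8901.

7.8901


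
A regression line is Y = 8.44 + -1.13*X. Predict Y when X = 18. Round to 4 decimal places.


Substitute X = 18 into the equation:
Y = 8.44 + -1.13 * 18 = 8.44 + -20.3400 = -11.9000.

-11.9000


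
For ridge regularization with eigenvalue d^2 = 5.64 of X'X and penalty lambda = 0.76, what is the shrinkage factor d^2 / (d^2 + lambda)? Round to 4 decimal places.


Compute the denominator: 5.64 + 0.76 = 6.4000.
Shrinkage factor = 5.64 / 6.4000 = 0.8813.

0.8813


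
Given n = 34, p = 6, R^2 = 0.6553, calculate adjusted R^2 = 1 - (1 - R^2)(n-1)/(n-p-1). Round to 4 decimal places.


Adjusted R^2 = 1 - (1 - R^2) * (n-1)/(n-p-1).
(1 - R^2) = 0.3447.
(n-1)/(n-p-1) = 33/27.
(1 - R^2) * (n-1) = 0.3447 * 33 = 11.3751.
Divide by (n-p-1): 11.3751 / 27 = 0.4213.
Adj R^2 = 1 - 0.4213 = 0.5787.

0.5787


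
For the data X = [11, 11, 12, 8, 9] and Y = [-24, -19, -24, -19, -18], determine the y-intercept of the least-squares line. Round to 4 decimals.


The slope is b1 = -1.3148.
Sample means are xbar = 10.2000 and ybar = -20.8000.
Intercept: b0 = -20.8000 - (-1.3148)(10.2000) = -7.3889.

-7.3889


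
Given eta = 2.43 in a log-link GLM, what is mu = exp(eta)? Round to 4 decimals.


Apply the inverse link:
mu = e^2.43 = 11.3589.

11.3589


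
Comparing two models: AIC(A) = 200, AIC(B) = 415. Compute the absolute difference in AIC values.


Absolute difference = |200 - 415| = 215.
The model with lower AIC (A) is preferred.

215


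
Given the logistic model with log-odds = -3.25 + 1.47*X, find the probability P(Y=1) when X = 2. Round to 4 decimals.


Compute z = -3.25 + (1.47)(2) = -0.3100.
exp(-z) = 1.3634.
P = 1/(1 + 1.3634) = 0.4231.

0.4231


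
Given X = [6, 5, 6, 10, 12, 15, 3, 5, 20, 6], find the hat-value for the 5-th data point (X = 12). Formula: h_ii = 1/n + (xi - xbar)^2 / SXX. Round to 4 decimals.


n = 10, xbar = 8.8000.
SXX = sum((xi - xbar)^2) = 261.6000.
h = 1/10 + (12 - 8.8000)^2 / 261.6000 = 0.1391.

0.1391


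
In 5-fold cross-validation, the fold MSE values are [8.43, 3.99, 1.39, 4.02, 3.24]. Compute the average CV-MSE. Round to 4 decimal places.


Sum of fold MSEs = 21.0700.
Average = 21.0700 / 5 = 4.2140.

4.2140


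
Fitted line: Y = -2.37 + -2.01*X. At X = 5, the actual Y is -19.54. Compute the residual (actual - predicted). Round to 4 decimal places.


Fitted value at X = 5 is yhat = -2.37 + -2.01*5 = -12.4200.
Residual = -19.54 - -12.4200 = -7.1200.

-7.1200


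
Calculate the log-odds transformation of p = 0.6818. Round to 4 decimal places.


1 - p = 0.3182.
p/(1-p) = 2.1427.
logit = ln(2.1427) = 0.7621.

0.7621


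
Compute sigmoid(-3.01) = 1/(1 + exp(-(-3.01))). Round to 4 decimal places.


Compute exp(3.0100) = 20.2874.
Sigmoid = 1 / (1 + 20.2874) = 1 / 21.2874 = 0.0470.

0.0470


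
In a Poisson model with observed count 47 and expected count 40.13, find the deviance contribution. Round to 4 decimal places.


First: ln(47/40.13) = 0.158023.
Then: 47 * 0.158023 = 7.427081.
y - mu = 47 - 40.13 = 6.87.
D = 2(7.427081 - 6.87) = 1.114162, which rounds to 1.1142.

1.1142


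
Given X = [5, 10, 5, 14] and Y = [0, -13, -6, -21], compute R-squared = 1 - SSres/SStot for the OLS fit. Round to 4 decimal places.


The fitted line is Y = 7.0000 + -2.0000*X.
SSres = 18.0000, SStot = 246.0000.
R^2 = 1 - SSres/SStot = 0.9268.

0.9268


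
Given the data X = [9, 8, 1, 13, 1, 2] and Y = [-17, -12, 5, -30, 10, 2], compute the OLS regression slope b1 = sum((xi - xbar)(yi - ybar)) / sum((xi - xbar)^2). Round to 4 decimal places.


Calculate xbar = 5.6667, ybar = -7.0000.
S_xx = 127.3333, S_xy = -382.0000.
Using b1 = S_xy / S_xx = -382.0000 / 127.3333, we get b1 = -3.0000.

-3.0000


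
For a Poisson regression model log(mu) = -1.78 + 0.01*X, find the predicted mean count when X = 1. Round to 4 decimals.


eta = -1.78 + 0.01 * 1 = -1.7700.
mu = exp(-1.7700) = 0.1703.

0.1703


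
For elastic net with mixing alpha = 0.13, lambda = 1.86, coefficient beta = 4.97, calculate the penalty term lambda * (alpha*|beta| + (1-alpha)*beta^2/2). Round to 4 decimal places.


Compute:
L1 = 0.13 * 4.97 = 0.6461.
L2 = 0.87 * 4.97^2 / 2 = 10.7449.
Penalty = 1.86 * (0.6461 + 10.7449) = 21.1872.

21.1872


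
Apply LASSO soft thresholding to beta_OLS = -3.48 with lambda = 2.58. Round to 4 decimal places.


Check: |-3.48| = 3.48 vs lambda = 2.58.
Since |beta| > lambda, coefficient = sign(beta)*(|beta| - lambda) = -0.9000.
Soft-thresholded coefficient = -0.9000.

-0.9000


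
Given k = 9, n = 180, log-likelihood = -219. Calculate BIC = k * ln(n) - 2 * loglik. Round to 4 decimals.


k * ln(n) = 9 * ln(180) = 9 * 5.192957 = 46.736613.
-2 * loglik = -2 * (-219) = 438.
BIC = 46.736613 + 438 = 484.736613, which rounds to 484.7366.

484.7366


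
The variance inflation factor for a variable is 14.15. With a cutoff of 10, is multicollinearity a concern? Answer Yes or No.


The threshold is 10.
VIF = 14.15 is >= 10.
Multicollinearity indication: Yes.

Yes


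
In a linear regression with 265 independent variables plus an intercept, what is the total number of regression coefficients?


Including the intercept, the model has 265 predictor coefficients + 1 intercept.
Total = 266.

266


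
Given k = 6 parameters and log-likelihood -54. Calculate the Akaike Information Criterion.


AIC = 2k - 2*loglik = 2(6) - 2(-54).
= 12 + 108 = 120.

120


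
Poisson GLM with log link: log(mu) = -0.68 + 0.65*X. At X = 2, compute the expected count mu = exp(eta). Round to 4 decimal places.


Compute eta = -0.68 + 0.65 * 2 = 0.6200.
Apply inverse link: mu = e^0.6200 = 1.8589.

1.8589


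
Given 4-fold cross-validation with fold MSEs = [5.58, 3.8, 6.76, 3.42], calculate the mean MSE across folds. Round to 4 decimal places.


Total MSE across folds = 19.5600.
CV-MSE = 19.5600/4 = 4.8900.

4.8900


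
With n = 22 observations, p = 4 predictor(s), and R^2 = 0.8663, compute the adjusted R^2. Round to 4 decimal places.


Adjusted R^2 = 1 - (1 - R^2) * (n-1)/(n-p-1).
(1 - R^2) = 0.1337.
(n-1)/(n-p-1) = 21/17.
(1 - R^2) * (n-1) = 0.1337 * 21 = 2.8077.
Divide by (n-p-1): 2.8077 / 17 = 0.1652.
Adj R^2 = 1 - 0.1652 = 0.8348.

0.8348


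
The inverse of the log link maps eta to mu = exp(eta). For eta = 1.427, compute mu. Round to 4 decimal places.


Apply the inverse link:
mu = e^1.427 = 4.1662.

4.1662


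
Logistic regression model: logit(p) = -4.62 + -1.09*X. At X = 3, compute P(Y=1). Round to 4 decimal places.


Compute z = -4.62 + (-1.09)(3) = -7.8900.
exp(-z) = 2670.4439.
P = 1/(1 + 2670.4439) = 0.0004.

0.0004


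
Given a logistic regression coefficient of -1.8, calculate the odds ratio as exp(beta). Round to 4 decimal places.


Odds ratio = exp(beta) = exp(-1.8).
= 0.1653.

0.1653


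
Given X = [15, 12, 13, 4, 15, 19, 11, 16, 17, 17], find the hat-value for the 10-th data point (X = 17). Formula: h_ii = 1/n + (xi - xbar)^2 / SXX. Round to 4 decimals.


Mean of X: xbar = 13.9000.
SXX = 162.9000.
For X = 17: h = 1/10 + (17 - 13.9000)^2/162.9000 = 0.1590.

0.1590


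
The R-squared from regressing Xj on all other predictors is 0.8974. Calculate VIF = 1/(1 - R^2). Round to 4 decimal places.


VIF = 1 / (1 - 0.8974).
= 1 / 0.1026 = 9.7466.

9.7466


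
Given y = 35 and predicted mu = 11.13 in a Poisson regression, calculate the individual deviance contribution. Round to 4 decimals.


First: ln(35/11.13) = 1.145704.
Then: 35 * 1.145704 = 40.099640.
y - mu = 35 - 11.13 = 23.87.
D = 2(40.099640 - 23.87) = 32.459280, which rounds to 32.4593.

32.4593


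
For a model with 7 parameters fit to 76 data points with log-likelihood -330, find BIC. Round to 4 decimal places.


Compute k*ln(n) = 7*ln(76) = 7*4.330733 = 30.315131.
Then -2*loglik = 660.
BIC = 30.315131 + 660 = 690.315131, which rounds to 690.3151.

690.3151


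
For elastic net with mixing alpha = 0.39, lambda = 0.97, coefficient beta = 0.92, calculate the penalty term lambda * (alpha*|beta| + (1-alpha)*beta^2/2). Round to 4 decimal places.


alpha * |beta| = 0.39 * 0.92 = 0.3588.
(1-alpha) * beta^2/2 = 0.61 * 0.8464/2 = 0.2582.
Total = 0.97 * (0.3588 + 0.2582) = 0.5984.

0.5984


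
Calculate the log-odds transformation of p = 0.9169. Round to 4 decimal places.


Compute the odds: 0.9169/0.0831 = 11.0337.
Take the natural log: ln(11.0337) = 2.4010.

2.4010


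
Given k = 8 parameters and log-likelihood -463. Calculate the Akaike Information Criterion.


Compute:
2k = 2*8 = 16.
-2*loglik = -2*(-463) = 926.
AIC = 16 + 926 = 942.

942


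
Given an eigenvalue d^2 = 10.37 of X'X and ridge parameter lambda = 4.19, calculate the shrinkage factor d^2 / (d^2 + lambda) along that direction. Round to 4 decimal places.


Compute the denominator: 10.37 + 4.19 = 14.5600.
Shrinkage factor = 10.37 / 14.5600 = 0.7122.

0.7122


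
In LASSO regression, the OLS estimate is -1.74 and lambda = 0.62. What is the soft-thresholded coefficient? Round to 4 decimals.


Absolute value: |-1.74| = 1.74.
Compare to lambda = 0.62.
Since |beta| > lambda, coefficient = sign(beta)*(|beta| - lambda) = -1.1200.

-1.1200


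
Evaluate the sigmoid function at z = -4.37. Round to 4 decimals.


Compute exp(4.3700) = 79.0436.
Sigmoid = 1 / (1 + 79.0436) = 1 / 80.0436 = 0.0125.

0.0125


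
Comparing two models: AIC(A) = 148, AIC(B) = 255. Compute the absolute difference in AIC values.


|AIC_A - AIC_B| = |148 - 255| = 107.
Model A is preferred (lower AIC).

107


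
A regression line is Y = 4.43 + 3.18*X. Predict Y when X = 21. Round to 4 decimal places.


Substitute X = 21 into the equation:
Y = 4.43 + 3.18 * 21 = 4.43 + 66.7800 = 71.2100.

71.2100


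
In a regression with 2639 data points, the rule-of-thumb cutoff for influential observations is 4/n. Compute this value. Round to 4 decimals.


Cook's distance cutoff = 4/n = 4/2639.
= 0.0015.

0.0015


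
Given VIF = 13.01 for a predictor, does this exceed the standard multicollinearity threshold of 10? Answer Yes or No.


Compare VIF = 13.01 to the threshold of 10.
13.01 >= 10, so the answer is Yes.

Yes


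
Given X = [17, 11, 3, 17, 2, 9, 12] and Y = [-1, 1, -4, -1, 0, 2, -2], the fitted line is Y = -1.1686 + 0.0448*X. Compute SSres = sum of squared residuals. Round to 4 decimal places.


Compute predicted values, then residuals = yi - yhat_i.
Residuals: [-0.5930, 1.6758, -2.9658, -0.5930, 1.0790, 2.7654, -1.3690].
SSres = sum(residual^2) = 22.9934.

22.9934


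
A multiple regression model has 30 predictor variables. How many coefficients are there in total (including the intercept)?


Including the intercept, the model has 30 predictor coefficients + 1 intercept.
Total = 31.

31


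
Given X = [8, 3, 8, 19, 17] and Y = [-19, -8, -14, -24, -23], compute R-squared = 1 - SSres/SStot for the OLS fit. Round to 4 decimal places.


Fit the OLS line: b0 = -7.5066, b1 = -0.9176.
SSres = 23.9637.
SStot = 177.2000.
R^2 = 1 - 23.9637/177.2000 = 0.8648.

0.8648


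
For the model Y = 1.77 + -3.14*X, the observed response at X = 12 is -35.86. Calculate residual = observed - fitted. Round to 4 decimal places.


Fitted value at X = 12 is yhat = 1.77 + -3.14*12 = -35.9100.
Residual = -35.86 - -35.9100 = 0.0500.

0.0500


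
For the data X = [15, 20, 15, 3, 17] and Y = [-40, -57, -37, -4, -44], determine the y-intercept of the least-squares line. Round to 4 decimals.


The slope is b1 = -3.0179.
Sample means are xbar = 14.0000 and ybar = -36.4000.
Intercept: b0 = -36.4000 - (-3.0179)(14.0000) = 5.8500.

5.8500


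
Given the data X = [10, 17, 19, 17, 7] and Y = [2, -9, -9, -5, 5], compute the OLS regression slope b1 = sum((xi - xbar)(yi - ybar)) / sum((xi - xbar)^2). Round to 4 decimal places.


First compute the means: xbar = 14.0000, ybar = -3.2000.
Then S_xx = sum((xi - xbar)^2) = 108.0000.
S_xy = sum((xi - xbar)(yi - ybar)) = -130.0000.
b1 = S_xy / S_xx = -130.0000 / 108.0000 = -1.2037.

-1.2037


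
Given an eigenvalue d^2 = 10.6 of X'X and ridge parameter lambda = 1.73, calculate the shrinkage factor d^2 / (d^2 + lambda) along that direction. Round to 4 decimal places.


Denominator = d^2 + lambda = 10.6 + 1.73 = 12.3300.
Shrinkage = 10.6 / 12.3300 = 0.8597.

0.8597


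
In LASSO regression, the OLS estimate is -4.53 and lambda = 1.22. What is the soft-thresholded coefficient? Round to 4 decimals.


|beta_OLS| = 4.53.
lambda = 1.22.
Since |beta| > lambda, coefficient = sign(beta)*(|beta| - lambda) = -3.3100.
Result = -3.3100.

-3.3100


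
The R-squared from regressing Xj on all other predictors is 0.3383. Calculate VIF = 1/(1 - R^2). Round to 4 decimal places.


Using VIF = 1/(1 - R^2_j):
1 - 0.3383 = 0.6617.
VIF = 1.5113.

1.5113


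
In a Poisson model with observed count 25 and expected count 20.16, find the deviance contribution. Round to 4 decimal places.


First: ln(25/20.16) = 0.215175.
Then: 25 * 0.215175 = 5.379375.
y - mu = 25 - 20.16 = 4.84.
D = 2(5.379375 - 4.84) = 1.078750, which rounds to 1.0788.

1.0788


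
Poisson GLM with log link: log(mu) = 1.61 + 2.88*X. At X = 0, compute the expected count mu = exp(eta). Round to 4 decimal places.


Linear predictor: eta = 1.61 + (2.88)(0) = 1.6100.
Expected count: mu = exp(1.6100) = 5.0028.

5.0028


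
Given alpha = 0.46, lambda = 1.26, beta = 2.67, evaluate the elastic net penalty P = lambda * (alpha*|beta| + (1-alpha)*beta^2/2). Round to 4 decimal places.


L1 component = 0.46 * |2.67| = 1.2282.
L2 component = 0.54 * 2.67^2 / 2 = 1.9248.
Penalty = 1.26 * (1.2282 + 1.9248) = 1.26 * 3.1530 = 3.9728.

3.9728


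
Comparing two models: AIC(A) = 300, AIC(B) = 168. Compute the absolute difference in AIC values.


Compute |300 - 168| = 132.
Model B has the smaller AIC.

132


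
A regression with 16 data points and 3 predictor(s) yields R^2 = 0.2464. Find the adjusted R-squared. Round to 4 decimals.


Adjusted R^2 = 1 - (1 - R^2) * (n-1)/(n-p-1).
(1 - R^2) = 0.7536.
(n-1)/(n-p-1) = 15/12.
(1 - R^2) * (n-1) = 0.7536 * 15 = 11.3040.
Divide by (n-p-1): 11.3040 / 12 = 0.9420.
Adj R^2 = 1 - 0.9420 = 0.0580.

0.0580


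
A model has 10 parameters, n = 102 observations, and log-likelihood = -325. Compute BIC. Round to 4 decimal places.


ln(102) = 4.624973.
k * ln(n) = 10 * 4.624973 = 46.249730.
-2L = 650.
BIC = 46.249730 + 650 = 696.249730, which rounds to 696.2497.

696.2497


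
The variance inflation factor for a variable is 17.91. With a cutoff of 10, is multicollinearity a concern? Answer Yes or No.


The threshold is 10.
VIF = 17.91 is >= 10.
Multicollinearity indication: Yes.

Yes


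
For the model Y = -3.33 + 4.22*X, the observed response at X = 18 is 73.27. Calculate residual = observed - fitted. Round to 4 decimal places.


Fitted value at X = 18 is yhat = -3.33 + 4.22*18 = 72.6300.
Residual = 73.27 - 72.6300 = 0.6400.

0.6400


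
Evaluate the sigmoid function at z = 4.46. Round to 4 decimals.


First, exp(-4.4600) = 0.0116.
Then sigma(z) = 1/(1 + 0.0116) = 0.9886.

0.9886


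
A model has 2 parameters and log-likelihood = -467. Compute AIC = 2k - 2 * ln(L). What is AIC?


AIC = 2k - 2*loglik = 2(2) - 2(-467).
= 4 + 934 = 938.

938


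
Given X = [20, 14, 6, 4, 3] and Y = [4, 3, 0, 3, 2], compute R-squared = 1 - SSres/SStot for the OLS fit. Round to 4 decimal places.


After computing the OLS fit (b0=1.2119, b1=0.1264):
SSres = 5.7621, SStot = 9.2000.
R^2 = 1 - 5.7621/9.2000 = 0.3737.

0.3737


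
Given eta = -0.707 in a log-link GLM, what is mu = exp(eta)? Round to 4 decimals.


The inverse log link gives:
mu = exp(-0.707) = 0.4931.

0.4931


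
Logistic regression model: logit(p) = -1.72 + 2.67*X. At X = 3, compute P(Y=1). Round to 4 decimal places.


Compute z = -1.72 + (2.67)(3) = 6.2900.
exp(-z) = 0.0019.
P = 1/(1 + 0.0019) = 0.9981.

0.9981


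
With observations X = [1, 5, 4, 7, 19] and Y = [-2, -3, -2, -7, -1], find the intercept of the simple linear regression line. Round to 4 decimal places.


The slope is b1 = 0.0778.
Sample means are xbar = 7.2000 and ybar = -3.0000.
Intercept: b0 = -3.0000 - (0.0778)(7.2000) = -3.5602.

-3.5602


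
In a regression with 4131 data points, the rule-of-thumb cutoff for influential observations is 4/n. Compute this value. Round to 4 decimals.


The threshold is 4/n.
4/4131 = 0.0010.

0.0010


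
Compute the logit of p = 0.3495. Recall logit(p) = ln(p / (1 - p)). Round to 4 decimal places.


Compute the odds: 0.3495/0.6505 = 0.5373.
Take the natural log: ln(0.5373) = -0.6212.

-0.6212


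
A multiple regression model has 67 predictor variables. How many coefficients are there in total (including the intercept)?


Each predictor gets one coefficient, plus one intercept.
Total parameters = 67 + 1 = 68.

68


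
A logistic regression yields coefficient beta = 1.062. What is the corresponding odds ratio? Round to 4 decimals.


exp(1.062) = 2.8921.
So the odds ratio is 2.8921.

2.8921


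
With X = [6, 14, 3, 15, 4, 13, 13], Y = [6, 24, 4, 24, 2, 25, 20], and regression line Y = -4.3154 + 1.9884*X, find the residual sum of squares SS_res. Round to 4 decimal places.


Predicted values from Y = -4.3154 + 1.9884*X.
Residuals: [-1.6150, 0.4778, 2.3502, -1.5106, -1.6382, 3.4662, -1.5338].
SSres = 27.6927.

27.6927


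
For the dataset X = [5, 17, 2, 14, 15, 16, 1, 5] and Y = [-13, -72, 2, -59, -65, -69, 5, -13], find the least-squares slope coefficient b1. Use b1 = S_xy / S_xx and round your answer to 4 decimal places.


Calculate xbar = 9.3750, ybar = -35.5000.
S_xx = 317.8750, S_xy = -1587.5000.
Using b1 = S_xy / S_xx = -1587.5000 / 317.8750, we get b1 = -4.9941.

-4.9941


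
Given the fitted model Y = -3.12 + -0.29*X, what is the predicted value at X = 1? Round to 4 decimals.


Plug X = 1 into Y = -3.12 + -0.29*X:
Y = -3.12 + -0.2900 = -3.4100.

-3.4100


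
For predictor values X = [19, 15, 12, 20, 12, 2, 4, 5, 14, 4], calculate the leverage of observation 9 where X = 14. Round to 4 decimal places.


Compute xbar = 10.7000 with n = 10 observations.
SXX = 386.1000.
Leverage = 1/10 + (14 - 10.7000)^2/386.1000 = 0.1282.

0.1282
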